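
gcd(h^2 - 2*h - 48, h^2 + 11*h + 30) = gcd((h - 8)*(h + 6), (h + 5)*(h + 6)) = h + 6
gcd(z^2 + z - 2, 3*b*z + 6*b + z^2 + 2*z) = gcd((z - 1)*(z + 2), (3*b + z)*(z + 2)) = z + 2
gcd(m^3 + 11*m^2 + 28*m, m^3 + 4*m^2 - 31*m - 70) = m + 7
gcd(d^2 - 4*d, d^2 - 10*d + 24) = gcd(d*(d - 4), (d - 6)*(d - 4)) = d - 4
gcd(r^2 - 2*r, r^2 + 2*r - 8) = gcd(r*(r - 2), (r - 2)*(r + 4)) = r - 2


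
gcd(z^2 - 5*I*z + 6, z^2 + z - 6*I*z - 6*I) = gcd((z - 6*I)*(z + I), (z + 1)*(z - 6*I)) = z - 6*I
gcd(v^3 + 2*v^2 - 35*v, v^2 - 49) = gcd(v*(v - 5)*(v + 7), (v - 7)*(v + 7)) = v + 7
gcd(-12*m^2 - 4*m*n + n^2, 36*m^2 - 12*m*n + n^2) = 6*m - n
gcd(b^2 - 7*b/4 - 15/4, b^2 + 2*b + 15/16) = b + 5/4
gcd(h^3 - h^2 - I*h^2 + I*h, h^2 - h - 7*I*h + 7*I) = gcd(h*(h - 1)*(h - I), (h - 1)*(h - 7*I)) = h - 1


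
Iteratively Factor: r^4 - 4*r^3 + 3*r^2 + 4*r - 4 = (r + 1)*(r^3 - 5*r^2 + 8*r - 4) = (r - 2)*(r + 1)*(r^2 - 3*r + 2) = (r - 2)*(r - 1)*(r + 1)*(r - 2)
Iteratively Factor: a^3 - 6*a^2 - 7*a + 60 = (a + 3)*(a^2 - 9*a + 20) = (a - 4)*(a + 3)*(a - 5)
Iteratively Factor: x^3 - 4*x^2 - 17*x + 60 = (x - 3)*(x^2 - x - 20) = (x - 5)*(x - 3)*(x + 4)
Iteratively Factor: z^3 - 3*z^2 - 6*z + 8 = (z - 4)*(z^2 + z - 2) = (z - 4)*(z - 1)*(z + 2)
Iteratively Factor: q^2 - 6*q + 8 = (q - 4)*(q - 2)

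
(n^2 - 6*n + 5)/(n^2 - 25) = (n - 1)/(n + 5)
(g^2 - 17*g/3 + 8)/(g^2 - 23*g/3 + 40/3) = (g - 3)/(g - 5)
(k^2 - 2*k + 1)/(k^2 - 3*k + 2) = (k - 1)/(k - 2)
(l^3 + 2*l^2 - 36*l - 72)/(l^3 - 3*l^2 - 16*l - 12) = (l + 6)/(l + 1)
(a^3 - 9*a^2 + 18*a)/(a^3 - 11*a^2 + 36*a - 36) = a/(a - 2)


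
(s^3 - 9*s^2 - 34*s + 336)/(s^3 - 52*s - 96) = (s - 7)/(s + 2)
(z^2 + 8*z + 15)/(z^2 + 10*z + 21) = (z + 5)/(z + 7)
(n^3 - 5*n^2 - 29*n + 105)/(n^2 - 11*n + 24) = (n^2 - 2*n - 35)/(n - 8)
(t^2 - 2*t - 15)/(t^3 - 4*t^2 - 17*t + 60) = (t + 3)/(t^2 + t - 12)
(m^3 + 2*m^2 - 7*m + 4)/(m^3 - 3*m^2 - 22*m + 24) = (m - 1)/(m - 6)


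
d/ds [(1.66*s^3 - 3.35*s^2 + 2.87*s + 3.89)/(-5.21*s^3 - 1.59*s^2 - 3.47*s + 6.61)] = (-20.0929*s^4 + 18.385*s^3 + 109.9063*s^2 - 31.9168*s + 32.469)/(27.1441*s^6 + 16.5678*s^5 + 38.6855*s^4 - 57.8416*s^3 - 8.9789*s^2 - 45.8734*s + 43.6921)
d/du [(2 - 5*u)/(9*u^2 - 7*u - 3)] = (45*u^2 - 36*u + 29)/(81*u^4 - 126*u^3 - 5*u^2 + 42*u + 9)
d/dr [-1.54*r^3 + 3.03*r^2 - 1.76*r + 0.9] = -4.62*r^2 + 6.06*r - 1.76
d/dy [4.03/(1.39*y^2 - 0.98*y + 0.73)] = (3.9494 - 11.2034*y)/(1.39*y^2 - 0.98*y + 0.73)^2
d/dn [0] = 0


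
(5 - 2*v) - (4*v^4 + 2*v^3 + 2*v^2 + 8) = -4*v^4 - 2*v^3 - 2*v^2 - 2*v - 3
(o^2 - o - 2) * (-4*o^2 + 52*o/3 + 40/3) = -4*o^4 + 64*o^3/3 + 4*o^2 - 48*o - 80/3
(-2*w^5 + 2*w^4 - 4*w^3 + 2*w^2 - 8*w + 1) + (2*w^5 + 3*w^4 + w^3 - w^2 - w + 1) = 5*w^4 - 3*w^3 + w^2 - 9*w + 2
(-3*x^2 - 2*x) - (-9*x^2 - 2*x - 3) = 6*x^2 + 3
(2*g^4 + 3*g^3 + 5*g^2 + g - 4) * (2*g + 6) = 4*g^5 + 18*g^4 + 28*g^3 + 32*g^2 - 2*g - 24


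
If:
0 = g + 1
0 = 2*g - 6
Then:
No Solution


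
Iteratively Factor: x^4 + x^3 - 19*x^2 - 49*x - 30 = (x + 2)*(x^3 - x^2 - 17*x - 15) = (x + 2)*(x + 3)*(x^2 - 4*x - 5) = (x - 5)*(x + 2)*(x + 3)*(x + 1)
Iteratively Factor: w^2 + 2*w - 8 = (w - 2)*(w + 4)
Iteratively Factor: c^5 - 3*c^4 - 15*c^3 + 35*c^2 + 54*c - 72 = (c + 2)*(c^4 - 5*c^3 - 5*c^2 + 45*c - 36) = (c - 3)*(c + 2)*(c^3 - 2*c^2 - 11*c + 12) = (c - 4)*(c - 3)*(c + 2)*(c^2 + 2*c - 3) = (c - 4)*(c - 3)*(c - 1)*(c + 2)*(c + 3)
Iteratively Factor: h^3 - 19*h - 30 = (h + 3)*(h^2 - 3*h - 10) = (h + 2)*(h + 3)*(h - 5)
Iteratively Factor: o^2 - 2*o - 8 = (o + 2)*(o - 4)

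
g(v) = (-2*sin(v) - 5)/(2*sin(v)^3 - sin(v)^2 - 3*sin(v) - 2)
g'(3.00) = 1.97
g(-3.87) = 1.64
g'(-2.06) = -2.93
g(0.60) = 1.68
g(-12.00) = 1.69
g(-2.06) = 2.15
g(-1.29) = 1.70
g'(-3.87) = 0.15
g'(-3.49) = 1.09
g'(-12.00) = -0.46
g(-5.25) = 1.66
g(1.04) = 1.66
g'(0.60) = -0.39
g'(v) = (-2*sin(v) - 5)*(-6*sin(v)^2*cos(v) + 2*sin(v)*cos(v) + 3*cos(v))/(2*sin(v)^3 - sin(v)^2 - 3*sin(v) - 2)^2 - 2*cos(v)/(2*sin(v)^3 - sin(v)^2 - 3*sin(v) - 2) = (8*sin(v)^3 + 28*sin(v)^2 - 10*sin(v) - 11)*cos(v)/(-2*sin(v)^3 + sin(v)^2 + 3*sin(v) + 2)^2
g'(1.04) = 0.20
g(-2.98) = 3.02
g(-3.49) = 1.86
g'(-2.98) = 3.57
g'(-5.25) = 0.19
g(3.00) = 2.17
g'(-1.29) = 1.46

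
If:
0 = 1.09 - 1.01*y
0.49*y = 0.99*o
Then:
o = 0.53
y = 1.08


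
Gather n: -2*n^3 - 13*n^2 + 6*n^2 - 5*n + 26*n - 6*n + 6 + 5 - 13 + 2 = -2*n^3 - 7*n^2 + 15*n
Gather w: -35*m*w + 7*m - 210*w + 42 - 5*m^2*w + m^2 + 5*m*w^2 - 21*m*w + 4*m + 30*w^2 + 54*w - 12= m^2 + 11*m + w^2*(5*m + 30) + w*(-5*m^2 - 56*m - 156) + 30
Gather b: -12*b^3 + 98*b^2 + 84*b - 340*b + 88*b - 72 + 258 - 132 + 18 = -12*b^3 + 98*b^2 - 168*b + 72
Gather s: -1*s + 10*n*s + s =10*n*s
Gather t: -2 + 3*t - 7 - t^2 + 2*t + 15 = -t^2 + 5*t + 6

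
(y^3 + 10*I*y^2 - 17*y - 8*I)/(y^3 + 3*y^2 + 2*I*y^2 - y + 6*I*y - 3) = (y + 8*I)/(y + 3)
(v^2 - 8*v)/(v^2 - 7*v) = (v - 8)/(v - 7)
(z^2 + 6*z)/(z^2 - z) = (z + 6)/(z - 1)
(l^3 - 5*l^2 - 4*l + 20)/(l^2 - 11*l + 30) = (l^2 - 4)/(l - 6)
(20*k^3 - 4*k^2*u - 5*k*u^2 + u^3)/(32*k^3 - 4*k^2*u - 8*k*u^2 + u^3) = (-5*k + u)/(-8*k + u)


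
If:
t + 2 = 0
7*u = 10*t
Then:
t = -2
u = -20/7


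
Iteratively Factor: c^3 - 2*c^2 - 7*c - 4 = (c - 4)*(c^2 + 2*c + 1) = (c - 4)*(c + 1)*(c + 1)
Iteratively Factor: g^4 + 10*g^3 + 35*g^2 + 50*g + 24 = (g + 1)*(g^3 + 9*g^2 + 26*g + 24) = (g + 1)*(g + 4)*(g^2 + 5*g + 6) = (g + 1)*(g + 3)*(g + 4)*(g + 2)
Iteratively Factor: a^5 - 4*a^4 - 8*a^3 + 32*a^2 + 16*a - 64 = (a - 2)*(a^4 - 2*a^3 - 12*a^2 + 8*a + 32) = (a - 4)*(a - 2)*(a^3 + 2*a^2 - 4*a - 8) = (a - 4)*(a - 2)*(a + 2)*(a^2 - 4) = (a - 4)*(a - 2)*(a + 2)^2*(a - 2)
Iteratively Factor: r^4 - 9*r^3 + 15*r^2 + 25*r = (r + 1)*(r^3 - 10*r^2 + 25*r) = (r - 5)*(r + 1)*(r^2 - 5*r) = (r - 5)^2*(r + 1)*(r)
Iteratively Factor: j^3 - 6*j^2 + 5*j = (j)*(j^2 - 6*j + 5) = j*(j - 1)*(j - 5)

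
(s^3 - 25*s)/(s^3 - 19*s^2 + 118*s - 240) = s*(s + 5)/(s^2 - 14*s + 48)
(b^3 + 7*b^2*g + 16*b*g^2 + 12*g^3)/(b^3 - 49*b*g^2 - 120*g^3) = (b^2 + 4*b*g + 4*g^2)/(b^2 - 3*b*g - 40*g^2)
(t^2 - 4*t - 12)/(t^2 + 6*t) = (t^2 - 4*t - 12)/(t*(t + 6))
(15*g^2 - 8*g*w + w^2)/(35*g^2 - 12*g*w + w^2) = (-3*g + w)/(-7*g + w)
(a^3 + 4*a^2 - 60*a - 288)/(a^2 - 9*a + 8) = (a^2 + 12*a + 36)/(a - 1)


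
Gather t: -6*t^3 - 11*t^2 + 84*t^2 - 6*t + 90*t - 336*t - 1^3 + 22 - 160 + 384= -6*t^3 + 73*t^2 - 252*t + 245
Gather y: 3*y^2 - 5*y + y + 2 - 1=3*y^2 - 4*y + 1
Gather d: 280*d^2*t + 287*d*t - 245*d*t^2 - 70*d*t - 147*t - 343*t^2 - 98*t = 280*d^2*t + d*(-245*t^2 + 217*t) - 343*t^2 - 245*t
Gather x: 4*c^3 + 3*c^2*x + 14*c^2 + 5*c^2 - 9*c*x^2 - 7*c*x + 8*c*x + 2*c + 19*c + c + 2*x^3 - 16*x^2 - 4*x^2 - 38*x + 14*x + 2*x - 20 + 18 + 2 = 4*c^3 + 19*c^2 + 22*c + 2*x^3 + x^2*(-9*c - 20) + x*(3*c^2 + c - 22)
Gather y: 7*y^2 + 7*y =7*y^2 + 7*y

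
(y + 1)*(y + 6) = y^2 + 7*y + 6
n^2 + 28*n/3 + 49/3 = (n + 7/3)*(n + 7)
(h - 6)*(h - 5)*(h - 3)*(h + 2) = h^4 - 12*h^3 + 35*h^2 + 36*h - 180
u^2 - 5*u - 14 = (u - 7)*(u + 2)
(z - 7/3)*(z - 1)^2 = z^3 - 13*z^2/3 + 17*z/3 - 7/3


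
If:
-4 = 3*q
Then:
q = -4/3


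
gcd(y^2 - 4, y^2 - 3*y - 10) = y + 2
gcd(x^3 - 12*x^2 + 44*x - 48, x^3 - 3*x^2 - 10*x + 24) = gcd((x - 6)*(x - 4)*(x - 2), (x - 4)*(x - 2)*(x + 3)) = x^2 - 6*x + 8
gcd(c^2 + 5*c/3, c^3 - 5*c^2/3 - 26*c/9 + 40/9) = c + 5/3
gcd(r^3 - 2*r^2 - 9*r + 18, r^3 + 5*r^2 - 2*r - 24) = r^2 + r - 6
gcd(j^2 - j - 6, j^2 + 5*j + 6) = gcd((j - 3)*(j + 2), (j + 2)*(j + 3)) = j + 2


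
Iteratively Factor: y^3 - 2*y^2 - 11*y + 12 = (y + 3)*(y^2 - 5*y + 4) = (y - 1)*(y + 3)*(y - 4)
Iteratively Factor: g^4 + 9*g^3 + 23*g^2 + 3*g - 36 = (g + 4)*(g^3 + 5*g^2 + 3*g - 9) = (g + 3)*(g + 4)*(g^2 + 2*g - 3) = (g + 3)^2*(g + 4)*(g - 1)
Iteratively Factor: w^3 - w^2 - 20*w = (w)*(w^2 - w - 20) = w*(w + 4)*(w - 5)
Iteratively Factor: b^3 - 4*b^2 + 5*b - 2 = (b - 2)*(b^2 - 2*b + 1) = (b - 2)*(b - 1)*(b - 1)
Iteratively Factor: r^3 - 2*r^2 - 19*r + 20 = (r - 1)*(r^2 - r - 20) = (r - 5)*(r - 1)*(r + 4)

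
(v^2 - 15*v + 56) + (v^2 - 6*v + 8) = 2*v^2 - 21*v + 64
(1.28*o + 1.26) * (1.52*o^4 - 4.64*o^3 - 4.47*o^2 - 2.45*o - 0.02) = 1.9456*o^5 - 4.024*o^4 - 11.568*o^3 - 8.7682*o^2 - 3.1126*o - 0.0252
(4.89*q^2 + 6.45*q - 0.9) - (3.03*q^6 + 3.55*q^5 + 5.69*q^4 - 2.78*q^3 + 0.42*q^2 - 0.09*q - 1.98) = -3.03*q^6 - 3.55*q^5 - 5.69*q^4 + 2.78*q^3 + 4.47*q^2 + 6.54*q + 1.08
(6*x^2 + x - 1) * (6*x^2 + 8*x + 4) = 36*x^4 + 54*x^3 + 26*x^2 - 4*x - 4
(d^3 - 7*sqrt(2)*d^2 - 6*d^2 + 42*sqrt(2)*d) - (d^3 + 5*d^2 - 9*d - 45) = -11*d^2 - 7*sqrt(2)*d^2 + 9*d + 42*sqrt(2)*d + 45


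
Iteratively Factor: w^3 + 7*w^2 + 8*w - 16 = (w + 4)*(w^2 + 3*w - 4) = (w + 4)^2*(w - 1)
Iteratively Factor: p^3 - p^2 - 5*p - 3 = (p - 3)*(p^2 + 2*p + 1) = (p - 3)*(p + 1)*(p + 1)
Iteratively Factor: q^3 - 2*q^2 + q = (q - 1)*(q^2 - q) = q*(q - 1)*(q - 1)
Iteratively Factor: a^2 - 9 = (a - 3)*(a + 3)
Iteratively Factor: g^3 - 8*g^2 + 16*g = (g)*(g^2 - 8*g + 16) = g*(g - 4)*(g - 4)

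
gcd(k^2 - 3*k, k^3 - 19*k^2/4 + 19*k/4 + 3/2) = k - 3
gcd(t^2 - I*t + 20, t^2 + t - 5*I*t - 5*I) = t - 5*I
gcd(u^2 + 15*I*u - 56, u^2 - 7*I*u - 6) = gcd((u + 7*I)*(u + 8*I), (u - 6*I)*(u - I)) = 1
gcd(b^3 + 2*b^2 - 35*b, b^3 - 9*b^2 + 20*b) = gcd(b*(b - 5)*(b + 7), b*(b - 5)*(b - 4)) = b^2 - 5*b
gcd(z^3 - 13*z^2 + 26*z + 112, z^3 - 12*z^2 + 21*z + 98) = z^2 - 5*z - 14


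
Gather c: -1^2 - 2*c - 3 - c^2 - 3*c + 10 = -c^2 - 5*c + 6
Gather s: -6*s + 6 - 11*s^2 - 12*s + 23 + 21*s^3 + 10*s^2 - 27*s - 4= 21*s^3 - s^2 - 45*s + 25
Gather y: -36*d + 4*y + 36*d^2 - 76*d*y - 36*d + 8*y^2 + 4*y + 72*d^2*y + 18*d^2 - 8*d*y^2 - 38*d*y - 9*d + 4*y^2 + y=54*d^2 - 81*d + y^2*(12 - 8*d) + y*(72*d^2 - 114*d + 9)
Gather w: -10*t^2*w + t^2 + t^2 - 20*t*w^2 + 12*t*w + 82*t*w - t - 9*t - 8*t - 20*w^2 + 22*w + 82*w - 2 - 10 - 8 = 2*t^2 - 18*t + w^2*(-20*t - 20) + w*(-10*t^2 + 94*t + 104) - 20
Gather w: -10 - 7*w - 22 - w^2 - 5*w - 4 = -w^2 - 12*w - 36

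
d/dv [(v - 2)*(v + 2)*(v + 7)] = 3*v^2 + 14*v - 4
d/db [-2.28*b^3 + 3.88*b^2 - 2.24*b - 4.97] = -6.84*b^2 + 7.76*b - 2.24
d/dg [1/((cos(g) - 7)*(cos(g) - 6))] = (2*cos(g) - 13)*sin(g)/((cos(g) - 7)^2*(cos(g) - 6)^2)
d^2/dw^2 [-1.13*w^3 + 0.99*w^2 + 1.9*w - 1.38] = 1.98 - 6.78*w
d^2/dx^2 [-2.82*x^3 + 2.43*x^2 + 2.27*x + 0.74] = 4.86 - 16.92*x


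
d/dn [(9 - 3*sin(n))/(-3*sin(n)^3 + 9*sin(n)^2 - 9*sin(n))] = (-2*sin(n)^3 + 12*sin(n)^2 - 18*sin(n) + 9)*cos(n)/((sin(n)^2 - 3*sin(n) + 3)^2*sin(n)^2)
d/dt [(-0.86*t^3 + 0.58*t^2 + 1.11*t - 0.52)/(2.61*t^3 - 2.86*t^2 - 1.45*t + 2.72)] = (0.9458*t^4 - 3.3002*t^3 - 0.612400000000001*t^2 + 0.1808*t + 2.2652)/(6.8121*t^6 - 14.9292*t^5 + 0.6106*t^4 + 22.4924*t^3 - 13.4559*t^2 - 7.888*t + 7.3984)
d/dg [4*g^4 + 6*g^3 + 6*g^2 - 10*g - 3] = 16*g^3 + 18*g^2 + 12*g - 10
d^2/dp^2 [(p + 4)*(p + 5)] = 2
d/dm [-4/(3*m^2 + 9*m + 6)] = 4*(2*m + 3)/(3*(m^2 + 3*m + 2)^2)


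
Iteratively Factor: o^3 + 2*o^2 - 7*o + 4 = (o + 4)*(o^2 - 2*o + 1) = (o - 1)*(o + 4)*(o - 1)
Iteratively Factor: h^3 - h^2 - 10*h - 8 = (h + 1)*(h^2 - 2*h - 8) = (h + 1)*(h + 2)*(h - 4)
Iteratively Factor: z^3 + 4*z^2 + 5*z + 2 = (z + 2)*(z^2 + 2*z + 1) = (z + 1)*(z + 2)*(z + 1)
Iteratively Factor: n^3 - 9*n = (n + 3)*(n^2 - 3*n) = n*(n + 3)*(n - 3)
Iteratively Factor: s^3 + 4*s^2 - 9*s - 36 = (s + 3)*(s^2 + s - 12) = (s + 3)*(s + 4)*(s - 3)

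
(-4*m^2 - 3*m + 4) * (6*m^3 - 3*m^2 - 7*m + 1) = -24*m^5 - 6*m^4 + 61*m^3 + 5*m^2 - 31*m + 4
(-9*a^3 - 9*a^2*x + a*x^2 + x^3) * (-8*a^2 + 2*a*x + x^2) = 72*a^5 + 54*a^4*x - 35*a^3*x^2 - 15*a^2*x^3 + 3*a*x^4 + x^5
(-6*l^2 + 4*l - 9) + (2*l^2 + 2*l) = -4*l^2 + 6*l - 9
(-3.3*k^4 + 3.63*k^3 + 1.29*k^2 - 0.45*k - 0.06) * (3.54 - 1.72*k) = 5.676*k^5 - 17.9256*k^4 + 10.6314*k^3 + 5.3406*k^2 - 1.4898*k - 0.2124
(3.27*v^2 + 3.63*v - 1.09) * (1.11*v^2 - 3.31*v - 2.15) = 3.6297*v^4 - 6.7944*v^3 - 20.2557*v^2 - 4.1966*v + 2.3435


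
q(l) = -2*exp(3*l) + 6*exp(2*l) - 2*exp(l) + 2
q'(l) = -6*exp(3*l) + 12*exp(2*l) - 2*exp(l)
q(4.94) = -5344088.87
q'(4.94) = -16148927.86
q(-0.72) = 2.22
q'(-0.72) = 1.18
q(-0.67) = 2.28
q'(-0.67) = 1.31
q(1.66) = -133.51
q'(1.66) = -551.44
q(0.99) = 1.09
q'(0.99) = -35.42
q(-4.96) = 1.99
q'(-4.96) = -0.01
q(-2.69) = 1.89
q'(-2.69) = -0.08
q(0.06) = 4.25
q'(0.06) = 4.22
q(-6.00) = 2.00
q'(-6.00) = 0.00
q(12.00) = -8622304159823118.98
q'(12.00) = -25867071413551122.82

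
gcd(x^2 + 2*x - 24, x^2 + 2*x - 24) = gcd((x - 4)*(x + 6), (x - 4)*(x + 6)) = x^2 + 2*x - 24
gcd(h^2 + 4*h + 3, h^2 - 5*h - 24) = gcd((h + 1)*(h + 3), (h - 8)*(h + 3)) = h + 3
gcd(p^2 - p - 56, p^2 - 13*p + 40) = p - 8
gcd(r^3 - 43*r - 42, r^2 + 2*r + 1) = r + 1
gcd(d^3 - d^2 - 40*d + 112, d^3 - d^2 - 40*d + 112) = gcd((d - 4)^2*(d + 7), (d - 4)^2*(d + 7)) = d^3 - d^2 - 40*d + 112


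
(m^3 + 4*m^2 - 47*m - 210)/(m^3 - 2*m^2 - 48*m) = (m^2 - 2*m - 35)/(m*(m - 8))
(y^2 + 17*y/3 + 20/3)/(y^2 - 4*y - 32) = (y + 5/3)/(y - 8)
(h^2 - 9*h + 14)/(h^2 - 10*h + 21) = (h - 2)/(h - 3)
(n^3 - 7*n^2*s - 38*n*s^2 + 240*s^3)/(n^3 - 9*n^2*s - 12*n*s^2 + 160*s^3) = (n + 6*s)/(n + 4*s)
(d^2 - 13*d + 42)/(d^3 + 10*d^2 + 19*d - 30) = (d^2 - 13*d + 42)/(d^3 + 10*d^2 + 19*d - 30)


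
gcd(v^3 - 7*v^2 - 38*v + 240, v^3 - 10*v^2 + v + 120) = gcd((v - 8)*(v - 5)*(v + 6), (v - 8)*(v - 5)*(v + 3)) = v^2 - 13*v + 40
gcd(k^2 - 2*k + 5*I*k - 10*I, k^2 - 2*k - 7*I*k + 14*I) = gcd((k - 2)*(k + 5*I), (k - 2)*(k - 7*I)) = k - 2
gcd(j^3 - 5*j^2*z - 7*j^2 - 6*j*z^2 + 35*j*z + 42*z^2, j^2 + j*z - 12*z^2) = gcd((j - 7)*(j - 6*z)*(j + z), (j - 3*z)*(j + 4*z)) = 1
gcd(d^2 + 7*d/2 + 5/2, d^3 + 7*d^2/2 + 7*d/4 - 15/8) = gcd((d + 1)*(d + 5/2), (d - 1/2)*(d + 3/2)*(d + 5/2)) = d + 5/2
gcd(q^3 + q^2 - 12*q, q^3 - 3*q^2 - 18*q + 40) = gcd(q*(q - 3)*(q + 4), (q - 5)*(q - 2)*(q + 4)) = q + 4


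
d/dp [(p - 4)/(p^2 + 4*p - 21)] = (p^2 + 4*p - 2*(p - 4)*(p + 2) - 21)/(p^2 + 4*p - 21)^2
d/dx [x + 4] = 1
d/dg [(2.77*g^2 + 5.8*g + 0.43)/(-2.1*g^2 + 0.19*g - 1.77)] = (12.7063*g^2 - 7.9998*g - 10.3477)/(4.41*g^4 - 0.798*g^3 + 7.4701*g^2 - 0.6726*g + 3.1329)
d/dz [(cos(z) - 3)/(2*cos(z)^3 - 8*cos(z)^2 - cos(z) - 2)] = (51*cos(z) - 13*cos(2*z) + cos(3*z) - 8)*sin(z)/(-2*cos(z)^3 + 8*cos(z)^2 + cos(z) + 2)^2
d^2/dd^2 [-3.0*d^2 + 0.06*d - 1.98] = -6.00000000000000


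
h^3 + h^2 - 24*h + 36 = (h - 3)*(h - 2)*(h + 6)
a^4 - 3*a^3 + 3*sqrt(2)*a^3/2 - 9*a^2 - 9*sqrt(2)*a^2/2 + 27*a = a*(a - 3)*(a - 3*sqrt(2)/2)*(a + 3*sqrt(2))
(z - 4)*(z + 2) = z^2 - 2*z - 8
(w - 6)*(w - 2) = w^2 - 8*w + 12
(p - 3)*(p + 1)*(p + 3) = p^3 + p^2 - 9*p - 9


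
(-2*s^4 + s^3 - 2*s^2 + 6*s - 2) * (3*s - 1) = -6*s^5 + 5*s^4 - 7*s^3 + 20*s^2 - 12*s + 2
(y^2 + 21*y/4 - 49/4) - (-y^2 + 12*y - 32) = 2*y^2 - 27*y/4 + 79/4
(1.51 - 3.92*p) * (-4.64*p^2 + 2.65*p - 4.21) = 18.1888*p^3 - 17.3944*p^2 + 20.5047*p - 6.3571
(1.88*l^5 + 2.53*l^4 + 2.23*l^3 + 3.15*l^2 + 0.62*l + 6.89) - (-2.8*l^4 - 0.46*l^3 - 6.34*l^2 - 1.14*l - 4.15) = 1.88*l^5 + 5.33*l^4 + 2.69*l^3 + 9.49*l^2 + 1.76*l + 11.04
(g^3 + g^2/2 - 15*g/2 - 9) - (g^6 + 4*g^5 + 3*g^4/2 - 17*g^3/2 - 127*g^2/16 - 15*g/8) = -g^6 - 4*g^5 - 3*g^4/2 + 19*g^3/2 + 135*g^2/16 - 45*g/8 - 9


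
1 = 1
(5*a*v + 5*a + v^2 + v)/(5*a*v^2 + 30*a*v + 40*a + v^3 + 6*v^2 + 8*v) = (v + 1)/(v^2 + 6*v + 8)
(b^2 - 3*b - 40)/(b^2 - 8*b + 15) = (b^2 - 3*b - 40)/(b^2 - 8*b + 15)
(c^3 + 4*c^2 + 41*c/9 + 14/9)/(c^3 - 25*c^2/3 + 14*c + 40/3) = (3*c^2 + 10*c + 7)/(3*(c^2 - 9*c + 20))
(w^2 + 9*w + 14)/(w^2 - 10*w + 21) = (w^2 + 9*w + 14)/(w^2 - 10*w + 21)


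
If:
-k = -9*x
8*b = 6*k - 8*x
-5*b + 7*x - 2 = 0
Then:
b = -46/87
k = -24/29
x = -8/87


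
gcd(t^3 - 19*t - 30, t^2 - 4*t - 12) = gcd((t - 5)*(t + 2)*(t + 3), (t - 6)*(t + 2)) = t + 2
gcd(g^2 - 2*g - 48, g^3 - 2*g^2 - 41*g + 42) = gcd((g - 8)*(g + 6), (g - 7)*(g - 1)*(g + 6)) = g + 6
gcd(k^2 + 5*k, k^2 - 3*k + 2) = 1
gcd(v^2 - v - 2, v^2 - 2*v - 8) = 1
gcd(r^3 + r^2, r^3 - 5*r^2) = r^2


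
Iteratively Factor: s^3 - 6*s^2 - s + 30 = (s + 2)*(s^2 - 8*s + 15) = (s - 3)*(s + 2)*(s - 5)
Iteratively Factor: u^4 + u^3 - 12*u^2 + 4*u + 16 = (u - 2)*(u^3 + 3*u^2 - 6*u - 8) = (u - 2)*(u + 1)*(u^2 + 2*u - 8) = (u - 2)*(u + 1)*(u + 4)*(u - 2)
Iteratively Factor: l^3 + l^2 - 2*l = (l - 1)*(l^2 + 2*l) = (l - 1)*(l + 2)*(l)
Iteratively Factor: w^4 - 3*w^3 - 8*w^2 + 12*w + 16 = (w + 1)*(w^3 - 4*w^2 - 4*w + 16) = (w - 2)*(w + 1)*(w^2 - 2*w - 8) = (w - 2)*(w + 1)*(w + 2)*(w - 4)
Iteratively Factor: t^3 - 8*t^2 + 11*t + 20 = (t + 1)*(t^2 - 9*t + 20) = (t - 5)*(t + 1)*(t - 4)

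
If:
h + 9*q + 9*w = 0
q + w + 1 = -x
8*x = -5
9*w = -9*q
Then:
No Solution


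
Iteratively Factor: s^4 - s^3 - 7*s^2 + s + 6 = (s + 2)*(s^3 - 3*s^2 - s + 3) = (s - 3)*(s + 2)*(s^2 - 1) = (s - 3)*(s + 1)*(s + 2)*(s - 1)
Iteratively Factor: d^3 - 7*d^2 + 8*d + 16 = (d + 1)*(d^2 - 8*d + 16) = (d - 4)*(d + 1)*(d - 4)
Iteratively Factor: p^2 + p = (p)*(p + 1)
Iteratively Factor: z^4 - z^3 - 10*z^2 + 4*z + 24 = (z + 2)*(z^3 - 3*z^2 - 4*z + 12) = (z - 3)*(z + 2)*(z^2 - 4) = (z - 3)*(z - 2)*(z + 2)*(z + 2)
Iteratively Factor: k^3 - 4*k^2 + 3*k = (k - 3)*(k^2 - k) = (k - 3)*(k - 1)*(k)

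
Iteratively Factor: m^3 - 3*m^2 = (m)*(m^2 - 3*m) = m^2*(m - 3)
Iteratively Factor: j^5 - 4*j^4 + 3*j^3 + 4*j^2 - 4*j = (j)*(j^4 - 4*j^3 + 3*j^2 + 4*j - 4) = j*(j - 2)*(j^3 - 2*j^2 - j + 2) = j*(j - 2)^2*(j^2 - 1) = j*(j - 2)^2*(j - 1)*(j + 1)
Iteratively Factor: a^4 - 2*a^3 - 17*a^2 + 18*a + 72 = (a - 4)*(a^3 + 2*a^2 - 9*a - 18) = (a - 4)*(a - 3)*(a^2 + 5*a + 6) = (a - 4)*(a - 3)*(a + 3)*(a + 2)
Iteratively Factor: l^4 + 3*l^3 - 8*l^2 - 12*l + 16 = (l - 2)*(l^3 + 5*l^2 + 2*l - 8) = (l - 2)*(l + 4)*(l^2 + l - 2) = (l - 2)*(l - 1)*(l + 4)*(l + 2)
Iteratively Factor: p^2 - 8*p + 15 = (p - 3)*(p - 5)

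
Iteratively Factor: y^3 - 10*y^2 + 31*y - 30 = (y - 2)*(y^2 - 8*y + 15) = (y - 5)*(y - 2)*(y - 3)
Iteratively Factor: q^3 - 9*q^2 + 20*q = (q)*(q^2 - 9*q + 20) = q*(q - 5)*(q - 4)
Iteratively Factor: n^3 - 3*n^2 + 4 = (n + 1)*(n^2 - 4*n + 4) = (n - 2)*(n + 1)*(n - 2)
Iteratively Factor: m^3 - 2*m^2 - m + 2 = (m - 2)*(m^2 - 1) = (m - 2)*(m + 1)*(m - 1)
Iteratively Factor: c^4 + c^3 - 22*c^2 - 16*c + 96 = (c + 4)*(c^3 - 3*c^2 - 10*c + 24) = (c + 3)*(c + 4)*(c^2 - 6*c + 8) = (c - 4)*(c + 3)*(c + 4)*(c - 2)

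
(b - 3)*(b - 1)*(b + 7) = b^3 + 3*b^2 - 25*b + 21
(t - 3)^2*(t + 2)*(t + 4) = t^4 - 19*t^2 + 6*t + 72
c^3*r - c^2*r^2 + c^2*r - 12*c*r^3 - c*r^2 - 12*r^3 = (c - 4*r)*(c + 3*r)*(c*r + r)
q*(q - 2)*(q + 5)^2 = q^4 + 8*q^3 + 5*q^2 - 50*q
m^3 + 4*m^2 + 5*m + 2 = (m + 1)^2*(m + 2)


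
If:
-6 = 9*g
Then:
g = -2/3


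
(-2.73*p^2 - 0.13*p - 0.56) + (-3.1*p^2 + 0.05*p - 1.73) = -5.83*p^2 - 0.08*p - 2.29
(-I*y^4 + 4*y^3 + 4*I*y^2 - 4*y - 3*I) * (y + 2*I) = -I*y^5 + 6*y^4 + 12*I*y^3 - 12*y^2 - 11*I*y + 6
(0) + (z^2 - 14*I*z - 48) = z^2 - 14*I*z - 48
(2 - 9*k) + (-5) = -9*k - 3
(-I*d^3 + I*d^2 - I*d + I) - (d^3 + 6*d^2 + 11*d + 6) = -d^3 - I*d^3 - 6*d^2 + I*d^2 - 11*d - I*d - 6 + I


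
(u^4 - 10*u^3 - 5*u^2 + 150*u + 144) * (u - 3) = u^5 - 13*u^4 + 25*u^3 + 165*u^2 - 306*u - 432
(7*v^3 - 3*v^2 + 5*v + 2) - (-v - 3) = 7*v^3 - 3*v^2 + 6*v + 5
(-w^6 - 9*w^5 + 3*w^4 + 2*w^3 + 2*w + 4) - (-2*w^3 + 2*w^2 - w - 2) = -w^6 - 9*w^5 + 3*w^4 + 4*w^3 - 2*w^2 + 3*w + 6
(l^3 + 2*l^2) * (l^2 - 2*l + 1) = l^5 - 3*l^3 + 2*l^2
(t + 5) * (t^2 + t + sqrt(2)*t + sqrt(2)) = t^3 + sqrt(2)*t^2 + 6*t^2 + 5*t + 6*sqrt(2)*t + 5*sqrt(2)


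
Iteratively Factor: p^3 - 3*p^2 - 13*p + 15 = (p + 3)*(p^2 - 6*p + 5) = (p - 1)*(p + 3)*(p - 5)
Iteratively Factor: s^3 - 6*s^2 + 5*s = (s)*(s^2 - 6*s + 5) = s*(s - 1)*(s - 5)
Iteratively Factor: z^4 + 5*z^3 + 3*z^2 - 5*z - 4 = (z + 4)*(z^3 + z^2 - z - 1) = (z - 1)*(z + 4)*(z^2 + 2*z + 1) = (z - 1)*(z + 1)*(z + 4)*(z + 1)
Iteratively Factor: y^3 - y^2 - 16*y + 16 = (y + 4)*(y^2 - 5*y + 4) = (y - 1)*(y + 4)*(y - 4)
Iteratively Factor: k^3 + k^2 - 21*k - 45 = (k + 3)*(k^2 - 2*k - 15) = (k + 3)^2*(k - 5)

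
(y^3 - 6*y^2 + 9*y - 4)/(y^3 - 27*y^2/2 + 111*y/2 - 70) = 2*(y^2 - 2*y + 1)/(2*y^2 - 19*y + 35)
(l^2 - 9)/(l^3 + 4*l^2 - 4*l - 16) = (l^2 - 9)/(l^3 + 4*l^2 - 4*l - 16)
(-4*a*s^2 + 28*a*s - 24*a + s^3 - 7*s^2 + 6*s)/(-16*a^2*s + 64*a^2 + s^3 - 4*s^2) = (s^2 - 7*s + 6)/(4*a*s - 16*a + s^2 - 4*s)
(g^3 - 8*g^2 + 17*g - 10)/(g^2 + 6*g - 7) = (g^2 - 7*g + 10)/(g + 7)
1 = 1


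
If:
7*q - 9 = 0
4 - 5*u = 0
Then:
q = 9/7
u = 4/5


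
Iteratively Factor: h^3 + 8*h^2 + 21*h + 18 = (h + 3)*(h^2 + 5*h + 6) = (h + 3)^2*(h + 2)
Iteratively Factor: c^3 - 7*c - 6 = (c + 2)*(c^2 - 2*c - 3) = (c + 1)*(c + 2)*(c - 3)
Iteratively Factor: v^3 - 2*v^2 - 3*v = (v)*(v^2 - 2*v - 3) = v*(v + 1)*(v - 3)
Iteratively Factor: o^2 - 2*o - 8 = (o + 2)*(o - 4)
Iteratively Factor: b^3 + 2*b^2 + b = (b + 1)*(b^2 + b) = (b + 1)^2*(b)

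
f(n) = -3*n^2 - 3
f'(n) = -6*n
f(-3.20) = -33.72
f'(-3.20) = 19.20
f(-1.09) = -6.56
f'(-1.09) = 6.54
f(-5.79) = -103.57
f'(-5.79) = 34.74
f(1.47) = -9.48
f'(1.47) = -8.82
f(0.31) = -3.29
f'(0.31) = -1.86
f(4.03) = -51.72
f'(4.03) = -24.18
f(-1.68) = -11.47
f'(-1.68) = 10.08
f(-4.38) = -60.55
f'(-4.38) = 26.28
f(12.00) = -435.00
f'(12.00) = -72.00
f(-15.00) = -678.00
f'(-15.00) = 90.00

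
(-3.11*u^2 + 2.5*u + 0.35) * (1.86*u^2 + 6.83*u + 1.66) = -5.7846*u^4 - 16.5913*u^3 + 12.5634*u^2 + 6.5405*u + 0.581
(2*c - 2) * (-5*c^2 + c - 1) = -10*c^3 + 12*c^2 - 4*c + 2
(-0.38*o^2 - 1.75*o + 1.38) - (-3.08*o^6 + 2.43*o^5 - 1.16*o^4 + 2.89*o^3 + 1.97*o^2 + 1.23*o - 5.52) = 3.08*o^6 - 2.43*o^5 + 1.16*o^4 - 2.89*o^3 - 2.35*o^2 - 2.98*o + 6.9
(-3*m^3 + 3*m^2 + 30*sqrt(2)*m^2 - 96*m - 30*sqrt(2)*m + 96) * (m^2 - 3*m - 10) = -3*m^5 + 12*m^4 + 30*sqrt(2)*m^4 - 120*sqrt(2)*m^3 - 75*m^3 - 210*sqrt(2)*m^2 + 354*m^2 + 300*sqrt(2)*m + 672*m - 960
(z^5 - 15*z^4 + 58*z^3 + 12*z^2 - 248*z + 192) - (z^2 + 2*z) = z^5 - 15*z^4 + 58*z^3 + 11*z^2 - 250*z + 192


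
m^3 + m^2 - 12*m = m*(m - 3)*(m + 4)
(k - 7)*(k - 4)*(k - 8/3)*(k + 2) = k^4 - 35*k^3/3 + 30*k^2 + 40*k - 448/3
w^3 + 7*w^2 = w^2*(w + 7)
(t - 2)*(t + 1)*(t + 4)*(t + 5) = t^4 + 8*t^3 + 9*t^2 - 38*t - 40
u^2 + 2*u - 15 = (u - 3)*(u + 5)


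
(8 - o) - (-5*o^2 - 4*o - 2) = 5*o^2 + 3*o + 10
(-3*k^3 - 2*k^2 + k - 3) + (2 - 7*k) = -3*k^3 - 2*k^2 - 6*k - 1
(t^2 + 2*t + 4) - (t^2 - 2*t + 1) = 4*t + 3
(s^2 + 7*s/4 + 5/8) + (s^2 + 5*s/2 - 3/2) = 2*s^2 + 17*s/4 - 7/8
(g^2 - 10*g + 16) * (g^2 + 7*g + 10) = g^4 - 3*g^3 - 44*g^2 + 12*g + 160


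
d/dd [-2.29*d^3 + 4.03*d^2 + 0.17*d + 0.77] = -6.87*d^2 + 8.06*d + 0.17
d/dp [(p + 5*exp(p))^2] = 2*(p + 5*exp(p))*(5*exp(p) + 1)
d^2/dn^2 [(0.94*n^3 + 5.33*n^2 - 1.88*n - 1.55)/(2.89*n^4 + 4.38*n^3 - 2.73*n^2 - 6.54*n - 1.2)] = (15.701948*n^9 + 267.100158*n^8 + 260.883768000001*n^7 - 79.8520420000004*n^6 + 732.668868*n^5 + 1203.96123*n^4 + 423.73026*n^3 - 46.49553*n^2 - 169.84998*n - 77.57748)/(24.137569*n^12 + 109.746594*n^11 + 97.925049*n^10 - 287.181846*n^9 - 619.278921*n^8 - 60.0140340000001*n^7 + 807.433731*n^6 + 637.970526*n^5 - 158.399604*n^4 - 389.354904*n^3 - 165.77136*n^2 - 28.2528*n - 1.728)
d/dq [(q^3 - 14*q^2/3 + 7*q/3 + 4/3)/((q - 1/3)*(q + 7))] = (9*q^4 + 120*q^3 - 364*q^2 + 172*q - 129)/(9*q^4 + 120*q^3 + 358*q^2 - 280*q + 49)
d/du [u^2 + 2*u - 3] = 2*u + 2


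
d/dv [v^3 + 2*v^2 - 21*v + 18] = 3*v^2 + 4*v - 21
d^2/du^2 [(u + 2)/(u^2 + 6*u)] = 2*(-u*(u + 6)*(3*u + 8) + 4*(u + 2)*(u + 3)^2)/(u^3*(u + 6)^3)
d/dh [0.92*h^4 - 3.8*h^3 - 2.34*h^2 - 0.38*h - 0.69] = 3.68*h^3 - 11.4*h^2 - 4.68*h - 0.38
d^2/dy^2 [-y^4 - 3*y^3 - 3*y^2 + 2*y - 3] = -12*y^2 - 18*y - 6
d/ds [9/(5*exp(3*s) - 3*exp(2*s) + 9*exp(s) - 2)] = (-135*exp(2*s) + 54*exp(s) - 81)*exp(s)/(5*exp(3*s) - 3*exp(2*s) + 9*exp(s) - 2)^2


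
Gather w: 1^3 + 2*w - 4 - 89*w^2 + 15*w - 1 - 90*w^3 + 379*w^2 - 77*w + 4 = -90*w^3 + 290*w^2 - 60*w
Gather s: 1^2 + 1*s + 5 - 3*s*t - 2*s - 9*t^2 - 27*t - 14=s*(-3*t - 1) - 9*t^2 - 27*t - 8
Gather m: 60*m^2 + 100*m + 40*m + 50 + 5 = 60*m^2 + 140*m + 55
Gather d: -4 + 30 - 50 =-24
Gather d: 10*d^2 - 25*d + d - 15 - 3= 10*d^2 - 24*d - 18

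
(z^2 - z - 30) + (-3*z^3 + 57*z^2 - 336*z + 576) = -3*z^3 + 58*z^2 - 337*z + 546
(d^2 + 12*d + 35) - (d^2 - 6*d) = 18*d + 35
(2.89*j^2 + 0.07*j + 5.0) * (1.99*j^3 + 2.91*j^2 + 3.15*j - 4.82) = 5.7511*j^5 + 8.5492*j^4 + 19.2572*j^3 + 0.840699999999998*j^2 + 15.4126*j - 24.1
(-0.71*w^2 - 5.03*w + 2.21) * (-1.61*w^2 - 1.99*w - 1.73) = 1.1431*w^4 + 9.5112*w^3 + 7.6799*w^2 + 4.304*w - 3.8233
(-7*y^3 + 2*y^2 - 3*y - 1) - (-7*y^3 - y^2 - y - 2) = 3*y^2 - 2*y + 1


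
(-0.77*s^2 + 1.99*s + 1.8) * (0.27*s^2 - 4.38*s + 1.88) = -0.2079*s^4 + 3.9099*s^3 - 9.6778*s^2 - 4.1428*s + 3.384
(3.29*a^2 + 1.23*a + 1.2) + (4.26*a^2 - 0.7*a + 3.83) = 7.55*a^2 + 0.53*a + 5.03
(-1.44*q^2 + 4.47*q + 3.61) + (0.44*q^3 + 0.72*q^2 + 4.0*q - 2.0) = 0.44*q^3 - 0.72*q^2 + 8.47*q + 1.61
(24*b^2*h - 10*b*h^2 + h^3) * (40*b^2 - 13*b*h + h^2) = 960*b^4*h - 712*b^3*h^2 + 194*b^2*h^3 - 23*b*h^4 + h^5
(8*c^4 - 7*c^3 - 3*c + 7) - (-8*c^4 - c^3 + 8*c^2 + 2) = 16*c^4 - 6*c^3 - 8*c^2 - 3*c + 5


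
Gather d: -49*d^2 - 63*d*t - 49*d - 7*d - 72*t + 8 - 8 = -49*d^2 + d*(-63*t - 56) - 72*t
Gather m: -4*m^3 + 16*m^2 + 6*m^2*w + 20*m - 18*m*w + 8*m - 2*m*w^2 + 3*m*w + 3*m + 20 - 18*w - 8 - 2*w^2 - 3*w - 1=-4*m^3 + m^2*(6*w + 16) + m*(-2*w^2 - 15*w + 31) - 2*w^2 - 21*w + 11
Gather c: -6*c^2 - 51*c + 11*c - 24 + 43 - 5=-6*c^2 - 40*c + 14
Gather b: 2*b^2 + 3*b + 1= 2*b^2 + 3*b + 1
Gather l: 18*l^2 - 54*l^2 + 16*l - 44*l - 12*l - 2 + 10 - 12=-36*l^2 - 40*l - 4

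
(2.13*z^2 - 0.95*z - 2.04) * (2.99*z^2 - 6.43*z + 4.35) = 6.3687*z^4 - 16.5364*z^3 + 9.2744*z^2 + 8.9847*z - 8.874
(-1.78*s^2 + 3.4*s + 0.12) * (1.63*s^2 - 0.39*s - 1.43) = -2.9014*s^4 + 6.2362*s^3 + 1.415*s^2 - 4.9088*s - 0.1716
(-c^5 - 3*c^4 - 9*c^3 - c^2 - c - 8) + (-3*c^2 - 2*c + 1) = -c^5 - 3*c^4 - 9*c^3 - 4*c^2 - 3*c - 7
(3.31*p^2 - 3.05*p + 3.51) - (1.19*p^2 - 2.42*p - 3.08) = 2.12*p^2 - 0.63*p + 6.59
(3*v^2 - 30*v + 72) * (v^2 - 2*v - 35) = 3*v^4 - 36*v^3 + 27*v^2 + 906*v - 2520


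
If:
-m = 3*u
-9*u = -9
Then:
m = -3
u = 1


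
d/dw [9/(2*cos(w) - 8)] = 9*sin(w)/(2*(cos(w) - 4)^2)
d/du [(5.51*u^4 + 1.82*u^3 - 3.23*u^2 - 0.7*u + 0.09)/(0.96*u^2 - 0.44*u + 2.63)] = (10.5792*u^5 - 5.526*u^4 + 56.3636*u^3 + 16.453*u^2 - 17.1626*u - 1.8014)/(0.9216*u^4 - 0.8448*u^3 + 5.2432*u^2 - 2.3144*u + 6.9169)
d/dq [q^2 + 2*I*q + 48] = 2*q + 2*I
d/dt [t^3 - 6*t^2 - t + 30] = 3*t^2 - 12*t - 1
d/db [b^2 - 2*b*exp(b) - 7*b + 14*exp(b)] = -2*b*exp(b) + 2*b + 12*exp(b) - 7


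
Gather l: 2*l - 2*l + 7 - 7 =0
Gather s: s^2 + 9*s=s^2 + 9*s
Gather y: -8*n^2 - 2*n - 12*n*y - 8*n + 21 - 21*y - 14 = -8*n^2 - 10*n + y*(-12*n - 21) + 7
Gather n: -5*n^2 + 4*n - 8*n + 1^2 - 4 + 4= -5*n^2 - 4*n + 1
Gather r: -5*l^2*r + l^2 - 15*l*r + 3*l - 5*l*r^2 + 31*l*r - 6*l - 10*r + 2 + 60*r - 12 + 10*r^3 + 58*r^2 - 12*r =l^2 - 3*l + 10*r^3 + r^2*(58 - 5*l) + r*(-5*l^2 + 16*l + 38) - 10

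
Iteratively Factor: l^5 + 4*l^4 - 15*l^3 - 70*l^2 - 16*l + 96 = (l + 4)*(l^4 - 15*l^2 - 10*l + 24) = (l - 4)*(l + 4)*(l^3 + 4*l^2 + l - 6) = (l - 4)*(l + 2)*(l + 4)*(l^2 + 2*l - 3) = (l - 4)*(l - 1)*(l + 2)*(l + 4)*(l + 3)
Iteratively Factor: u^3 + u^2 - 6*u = (u - 2)*(u^2 + 3*u) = u*(u - 2)*(u + 3)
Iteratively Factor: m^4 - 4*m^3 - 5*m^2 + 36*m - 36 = (m - 2)*(m^3 - 2*m^2 - 9*m + 18) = (m - 2)*(m + 3)*(m^2 - 5*m + 6) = (m - 3)*(m - 2)*(m + 3)*(m - 2)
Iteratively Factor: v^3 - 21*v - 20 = (v + 4)*(v^2 - 4*v - 5) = (v - 5)*(v + 4)*(v + 1)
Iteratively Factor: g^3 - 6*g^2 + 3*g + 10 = (g - 5)*(g^2 - g - 2) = (g - 5)*(g - 2)*(g + 1)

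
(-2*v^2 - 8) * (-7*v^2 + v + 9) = 14*v^4 - 2*v^3 + 38*v^2 - 8*v - 72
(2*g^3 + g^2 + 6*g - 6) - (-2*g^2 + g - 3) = 2*g^3 + 3*g^2 + 5*g - 3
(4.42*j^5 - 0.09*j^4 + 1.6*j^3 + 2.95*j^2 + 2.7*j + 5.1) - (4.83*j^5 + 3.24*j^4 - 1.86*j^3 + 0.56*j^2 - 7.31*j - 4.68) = -0.41*j^5 - 3.33*j^4 + 3.46*j^3 + 2.39*j^2 + 10.01*j + 9.78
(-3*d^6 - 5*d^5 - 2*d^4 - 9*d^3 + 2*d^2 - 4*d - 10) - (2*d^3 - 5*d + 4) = -3*d^6 - 5*d^5 - 2*d^4 - 11*d^3 + 2*d^2 + d - 14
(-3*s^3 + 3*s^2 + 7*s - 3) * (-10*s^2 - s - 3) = 30*s^5 - 27*s^4 - 64*s^3 + 14*s^2 - 18*s + 9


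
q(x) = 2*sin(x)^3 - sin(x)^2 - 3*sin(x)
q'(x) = 6*sin(x)^2*cos(x) - 2*sin(x)*cos(x) - 3*cos(x)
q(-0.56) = 1.01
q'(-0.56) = -0.21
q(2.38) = -1.89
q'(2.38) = 1.10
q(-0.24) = 0.63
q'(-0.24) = -2.12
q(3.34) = 0.54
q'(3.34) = 2.33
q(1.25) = -2.04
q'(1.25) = 0.16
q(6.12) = 0.45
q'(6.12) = -2.48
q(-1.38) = 0.09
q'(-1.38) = 0.90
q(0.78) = -1.91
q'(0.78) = -1.02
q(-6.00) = -0.87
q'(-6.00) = -2.97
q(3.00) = -0.44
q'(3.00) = 3.13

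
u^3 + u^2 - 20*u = u*(u - 4)*(u + 5)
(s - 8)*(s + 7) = s^2 - s - 56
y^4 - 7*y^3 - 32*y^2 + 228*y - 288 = (y - 8)*(y - 3)*(y - 2)*(y + 6)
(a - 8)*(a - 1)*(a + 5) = a^3 - 4*a^2 - 37*a + 40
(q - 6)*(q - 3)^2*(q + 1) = q^4 - 11*q^3 + 33*q^2 - 9*q - 54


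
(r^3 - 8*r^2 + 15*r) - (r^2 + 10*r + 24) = r^3 - 9*r^2 + 5*r - 24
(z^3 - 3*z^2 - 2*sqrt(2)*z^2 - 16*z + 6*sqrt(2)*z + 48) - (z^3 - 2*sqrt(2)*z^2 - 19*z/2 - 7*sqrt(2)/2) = -3*z^2 - 13*z/2 + 6*sqrt(2)*z + 7*sqrt(2)/2 + 48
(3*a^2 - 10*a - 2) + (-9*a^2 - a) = -6*a^2 - 11*a - 2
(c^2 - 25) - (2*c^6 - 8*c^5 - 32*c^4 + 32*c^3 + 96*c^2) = -2*c^6 + 8*c^5 + 32*c^4 - 32*c^3 - 95*c^2 - 25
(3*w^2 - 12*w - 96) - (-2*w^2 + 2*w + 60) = 5*w^2 - 14*w - 156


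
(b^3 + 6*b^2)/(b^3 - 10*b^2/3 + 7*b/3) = 3*b*(b + 6)/(3*b^2 - 10*b + 7)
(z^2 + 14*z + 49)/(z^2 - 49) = (z + 7)/(z - 7)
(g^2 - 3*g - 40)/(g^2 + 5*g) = (g - 8)/g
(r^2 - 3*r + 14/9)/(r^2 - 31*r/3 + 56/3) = (r - 2/3)/(r - 8)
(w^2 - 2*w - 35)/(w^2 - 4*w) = (w^2 - 2*w - 35)/(w*(w - 4))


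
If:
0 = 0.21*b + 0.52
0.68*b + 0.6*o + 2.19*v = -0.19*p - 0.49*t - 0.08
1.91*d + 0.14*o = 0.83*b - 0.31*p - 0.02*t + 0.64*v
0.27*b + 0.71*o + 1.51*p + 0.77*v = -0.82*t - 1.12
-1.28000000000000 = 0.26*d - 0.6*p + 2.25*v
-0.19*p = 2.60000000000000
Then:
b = -2.48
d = -0.32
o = -3.65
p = -13.68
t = 31.73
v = -4.18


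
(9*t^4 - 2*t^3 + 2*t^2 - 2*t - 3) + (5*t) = 9*t^4 - 2*t^3 + 2*t^2 + 3*t - 3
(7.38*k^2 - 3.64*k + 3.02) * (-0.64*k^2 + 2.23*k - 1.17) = -4.7232*k^4 + 18.787*k^3 - 18.6846*k^2 + 10.9934*k - 3.5334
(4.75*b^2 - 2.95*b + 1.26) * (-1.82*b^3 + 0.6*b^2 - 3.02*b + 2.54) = -8.645*b^5 + 8.219*b^4 - 18.4082*b^3 + 21.73*b^2 - 11.2982*b + 3.2004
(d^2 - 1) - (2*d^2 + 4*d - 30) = -d^2 - 4*d + 29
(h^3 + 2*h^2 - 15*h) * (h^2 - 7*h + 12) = h^5 - 5*h^4 - 17*h^3 + 129*h^2 - 180*h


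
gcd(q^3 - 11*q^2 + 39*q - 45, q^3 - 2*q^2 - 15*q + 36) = q^2 - 6*q + 9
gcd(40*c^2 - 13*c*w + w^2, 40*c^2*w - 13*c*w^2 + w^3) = 40*c^2 - 13*c*w + w^2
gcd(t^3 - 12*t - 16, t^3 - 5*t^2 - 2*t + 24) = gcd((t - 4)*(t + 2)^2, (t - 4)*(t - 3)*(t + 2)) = t^2 - 2*t - 8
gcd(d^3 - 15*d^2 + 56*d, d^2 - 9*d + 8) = d - 8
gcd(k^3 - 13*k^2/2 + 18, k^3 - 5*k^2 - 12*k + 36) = k^2 - 8*k + 12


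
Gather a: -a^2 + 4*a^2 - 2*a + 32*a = 3*a^2 + 30*a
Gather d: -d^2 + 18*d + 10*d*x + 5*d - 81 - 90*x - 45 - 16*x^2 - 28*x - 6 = -d^2 + d*(10*x + 23) - 16*x^2 - 118*x - 132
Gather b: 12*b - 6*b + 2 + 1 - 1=6*b + 2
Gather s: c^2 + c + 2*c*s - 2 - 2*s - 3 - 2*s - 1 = c^2 + c + s*(2*c - 4) - 6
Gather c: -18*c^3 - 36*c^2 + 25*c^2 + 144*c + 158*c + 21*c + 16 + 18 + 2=-18*c^3 - 11*c^2 + 323*c + 36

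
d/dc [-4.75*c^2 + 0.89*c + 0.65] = 0.89 - 9.5*c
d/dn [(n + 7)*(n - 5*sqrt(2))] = 2*n - 5*sqrt(2) + 7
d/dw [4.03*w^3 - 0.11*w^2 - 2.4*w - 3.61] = 12.09*w^2 - 0.22*w - 2.4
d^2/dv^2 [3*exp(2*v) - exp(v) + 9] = (12*exp(v) - 1)*exp(v)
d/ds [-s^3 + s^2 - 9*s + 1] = -3*s^2 + 2*s - 9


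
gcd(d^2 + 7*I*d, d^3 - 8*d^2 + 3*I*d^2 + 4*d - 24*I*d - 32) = 1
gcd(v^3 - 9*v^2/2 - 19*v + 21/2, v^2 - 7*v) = v - 7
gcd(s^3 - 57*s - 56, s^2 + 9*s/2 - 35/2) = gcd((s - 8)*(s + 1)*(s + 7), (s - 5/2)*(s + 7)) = s + 7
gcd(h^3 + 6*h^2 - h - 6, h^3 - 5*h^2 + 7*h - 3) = h - 1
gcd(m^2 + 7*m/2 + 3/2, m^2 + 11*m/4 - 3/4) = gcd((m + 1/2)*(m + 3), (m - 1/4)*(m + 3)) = m + 3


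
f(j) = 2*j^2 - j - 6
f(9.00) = 147.00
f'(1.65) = 5.60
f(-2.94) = 14.23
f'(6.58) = 25.32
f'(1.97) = 6.88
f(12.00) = 270.00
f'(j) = 4*j - 1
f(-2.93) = 14.10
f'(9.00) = 35.00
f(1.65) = -2.20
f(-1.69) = 1.40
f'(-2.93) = -12.72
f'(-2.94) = -12.76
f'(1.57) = 5.28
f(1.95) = -0.35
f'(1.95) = 6.80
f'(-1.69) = -7.76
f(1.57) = -2.64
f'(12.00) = 47.00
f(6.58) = 74.01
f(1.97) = -0.21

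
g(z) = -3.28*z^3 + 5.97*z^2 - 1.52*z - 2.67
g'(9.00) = -691.10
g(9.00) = -1923.90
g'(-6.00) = -427.40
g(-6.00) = 929.85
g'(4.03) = -113.21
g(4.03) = -126.52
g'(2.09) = -19.55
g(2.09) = -9.71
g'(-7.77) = -688.36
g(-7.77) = 1908.21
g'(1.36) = -3.48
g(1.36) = -1.95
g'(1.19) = -1.25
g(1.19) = -1.55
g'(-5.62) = -379.41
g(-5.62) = 776.65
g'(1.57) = -7.03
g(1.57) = -3.03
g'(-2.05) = -67.35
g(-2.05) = 53.79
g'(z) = -9.84*z^2 + 11.94*z - 1.52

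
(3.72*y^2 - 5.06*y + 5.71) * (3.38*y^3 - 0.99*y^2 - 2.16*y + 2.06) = 12.5736*y^5 - 20.7856*y^4 + 16.274*y^3 + 12.9399*y^2 - 22.7572*y + 11.7626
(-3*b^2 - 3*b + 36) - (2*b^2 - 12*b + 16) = -5*b^2 + 9*b + 20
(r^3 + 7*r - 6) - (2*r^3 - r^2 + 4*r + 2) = -r^3 + r^2 + 3*r - 8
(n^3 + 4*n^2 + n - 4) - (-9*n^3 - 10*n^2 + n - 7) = 10*n^3 + 14*n^2 + 3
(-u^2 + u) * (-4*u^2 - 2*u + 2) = 4*u^4 - 2*u^3 - 4*u^2 + 2*u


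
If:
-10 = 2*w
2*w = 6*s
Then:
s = -5/3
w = -5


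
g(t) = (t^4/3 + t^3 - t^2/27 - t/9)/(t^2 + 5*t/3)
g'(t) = (-2*t - 5/3)*(t^4/3 + t^3 - t^2/27 - t/9)/(t^2 + 5*t/3)^2 + (4*t^3/3 + 3*t^2 - 2*t/27 - 1/9)/(t^2 + 5*t/3)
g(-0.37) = 0.02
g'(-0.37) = -0.51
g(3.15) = 4.18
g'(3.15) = 2.49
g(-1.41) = 3.88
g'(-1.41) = -18.49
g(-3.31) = 0.68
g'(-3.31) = -2.20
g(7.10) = 19.32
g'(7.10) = 5.16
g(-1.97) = -4.27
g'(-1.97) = -13.75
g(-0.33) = -0.00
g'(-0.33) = -0.44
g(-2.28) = -1.99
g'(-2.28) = -4.23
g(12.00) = 52.64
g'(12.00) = 8.44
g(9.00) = 30.33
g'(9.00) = 6.43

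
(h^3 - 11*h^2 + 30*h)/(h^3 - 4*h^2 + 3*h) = (h^2 - 11*h + 30)/(h^2 - 4*h + 3)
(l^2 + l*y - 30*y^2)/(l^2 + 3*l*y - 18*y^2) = (-l + 5*y)/(-l + 3*y)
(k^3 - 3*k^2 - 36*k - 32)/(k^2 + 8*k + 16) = (k^2 - 7*k - 8)/(k + 4)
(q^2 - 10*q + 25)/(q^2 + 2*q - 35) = (q - 5)/(q + 7)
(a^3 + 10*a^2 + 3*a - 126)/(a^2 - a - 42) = (a^2 + 4*a - 21)/(a - 7)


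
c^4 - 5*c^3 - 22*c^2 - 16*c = c*(c - 8)*(c + 1)*(c + 2)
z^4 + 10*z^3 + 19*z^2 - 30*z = z*(z - 1)*(z + 5)*(z + 6)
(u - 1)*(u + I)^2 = u^3 - u^2 + 2*I*u^2 - u - 2*I*u + 1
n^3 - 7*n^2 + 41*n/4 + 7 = (n - 4)*(n - 7/2)*(n + 1/2)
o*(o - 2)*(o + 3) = o^3 + o^2 - 6*o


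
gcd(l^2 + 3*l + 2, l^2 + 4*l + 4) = l + 2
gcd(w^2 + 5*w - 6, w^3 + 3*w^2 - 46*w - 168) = w + 6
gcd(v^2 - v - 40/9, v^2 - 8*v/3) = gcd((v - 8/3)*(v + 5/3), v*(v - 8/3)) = v - 8/3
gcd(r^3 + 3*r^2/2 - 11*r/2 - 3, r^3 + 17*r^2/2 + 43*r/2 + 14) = 1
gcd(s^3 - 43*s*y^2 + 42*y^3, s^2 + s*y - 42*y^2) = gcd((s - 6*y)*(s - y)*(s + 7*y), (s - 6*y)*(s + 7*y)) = -s^2 - s*y + 42*y^2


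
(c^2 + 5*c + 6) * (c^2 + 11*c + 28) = c^4 + 16*c^3 + 89*c^2 + 206*c + 168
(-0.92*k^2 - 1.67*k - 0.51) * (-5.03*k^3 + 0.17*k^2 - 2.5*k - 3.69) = 4.6276*k^5 + 8.2437*k^4 + 4.5814*k^3 + 7.4831*k^2 + 7.4373*k + 1.8819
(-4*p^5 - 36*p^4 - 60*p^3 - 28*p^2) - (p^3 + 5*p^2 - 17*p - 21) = -4*p^5 - 36*p^4 - 61*p^3 - 33*p^2 + 17*p + 21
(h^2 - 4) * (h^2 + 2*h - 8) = h^4 + 2*h^3 - 12*h^2 - 8*h + 32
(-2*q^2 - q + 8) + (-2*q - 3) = -2*q^2 - 3*q + 5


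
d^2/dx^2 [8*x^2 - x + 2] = 16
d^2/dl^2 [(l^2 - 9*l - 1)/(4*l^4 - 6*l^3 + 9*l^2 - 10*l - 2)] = 2*(48*l^8 - 936*l^7 + 1568*l^6 - 1344*l^5 - 246*l^4 - 391*l^3 + 231*l^2 - 180*l + 66)/(64*l^12 - 288*l^11 + 864*l^10 - 1992*l^9 + 3288*l^8 - 4410*l^7 + 4521*l^6 - 3102*l^5 + 1542*l^4 + 8*l^3 - 492*l^2 - 120*l - 8)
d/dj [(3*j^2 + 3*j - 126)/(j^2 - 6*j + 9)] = 3*(81 - 7*j)/(j^3 - 9*j^2 + 27*j - 27)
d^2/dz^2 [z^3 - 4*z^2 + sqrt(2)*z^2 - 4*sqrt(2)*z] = 6*z - 8 + 2*sqrt(2)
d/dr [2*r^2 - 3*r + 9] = 4*r - 3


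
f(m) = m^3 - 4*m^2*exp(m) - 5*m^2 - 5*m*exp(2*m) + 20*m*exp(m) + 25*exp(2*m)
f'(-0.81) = 23.98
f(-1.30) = -17.24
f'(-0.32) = 40.36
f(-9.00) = -1134.06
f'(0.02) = 67.08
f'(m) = -4*m^2*exp(m) + 3*m^2 - 10*m*exp(2*m) + 12*m*exp(m) - 10*m + 45*exp(2*m) + 20*exp(m)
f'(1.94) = 1427.97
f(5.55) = -185094.62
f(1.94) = 894.61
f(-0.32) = 8.54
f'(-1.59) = 24.14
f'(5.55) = -704177.74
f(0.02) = 26.32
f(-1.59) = -23.84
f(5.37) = -87104.17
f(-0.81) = -6.44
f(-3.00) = -76.68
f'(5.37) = -408252.74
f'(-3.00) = 54.60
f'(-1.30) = 21.73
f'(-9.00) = 332.95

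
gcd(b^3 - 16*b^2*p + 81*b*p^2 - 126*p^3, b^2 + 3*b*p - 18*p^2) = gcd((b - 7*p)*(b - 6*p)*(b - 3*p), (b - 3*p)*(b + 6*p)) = -b + 3*p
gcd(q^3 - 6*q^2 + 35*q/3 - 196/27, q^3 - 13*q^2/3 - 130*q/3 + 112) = q - 7/3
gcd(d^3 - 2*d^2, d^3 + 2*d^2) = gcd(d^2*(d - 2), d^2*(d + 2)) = d^2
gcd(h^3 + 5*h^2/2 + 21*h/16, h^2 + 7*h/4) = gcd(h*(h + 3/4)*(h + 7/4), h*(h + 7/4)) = h^2 + 7*h/4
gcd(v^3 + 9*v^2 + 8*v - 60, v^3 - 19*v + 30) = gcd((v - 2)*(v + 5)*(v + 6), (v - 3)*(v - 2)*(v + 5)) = v^2 + 3*v - 10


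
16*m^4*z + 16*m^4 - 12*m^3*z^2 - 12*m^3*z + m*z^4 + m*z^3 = (-2*m + z)^2*(4*m + z)*(m*z + m)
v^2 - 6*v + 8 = (v - 4)*(v - 2)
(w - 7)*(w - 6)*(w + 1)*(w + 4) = w^4 - 8*w^3 - 19*w^2 + 158*w + 168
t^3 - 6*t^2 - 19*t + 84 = (t - 7)*(t - 3)*(t + 4)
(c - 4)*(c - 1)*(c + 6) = c^3 + c^2 - 26*c + 24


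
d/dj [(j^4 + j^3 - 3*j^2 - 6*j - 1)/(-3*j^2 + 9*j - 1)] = (-6*j^5 + 24*j^4 + 14*j^3 - 48*j^2 + 15)/(9*j^4 - 54*j^3 + 87*j^2 - 18*j + 1)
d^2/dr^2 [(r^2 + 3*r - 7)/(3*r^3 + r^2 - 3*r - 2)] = 2*(9*r^6 + 81*r^5 - 324*r^4 - 93*r^3 + 282*r^2 - 45*r - 91)/(27*r^9 + 27*r^8 - 72*r^7 - 107*r^6 + 36*r^5 + 129*r^4 + 45*r^3 - 42*r^2 - 36*r - 8)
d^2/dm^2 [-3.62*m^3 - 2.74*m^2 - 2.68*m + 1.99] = -21.72*m - 5.48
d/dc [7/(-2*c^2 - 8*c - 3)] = 28*(c + 2)/(2*c^2 + 8*c + 3)^2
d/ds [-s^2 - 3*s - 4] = -2*s - 3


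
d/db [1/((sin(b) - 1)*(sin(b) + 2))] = -(sin(2*b) + cos(b))/((sin(b) - 1)^2*(sin(b) + 2)^2)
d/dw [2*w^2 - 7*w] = 4*w - 7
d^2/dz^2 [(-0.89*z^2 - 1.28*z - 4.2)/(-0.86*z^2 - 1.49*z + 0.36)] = (-8.88178419700125e-16*z^4 - 0.387516000000002*z^3 + 20.291184*z^2 + 34.669008*z + 22.853352)/(0.636056*z^6 + 3.306012*z^5 + 4.92909*z^4 + 0.540125*z^3 - 2.06334*z^2 + 0.579312*z - 0.046656)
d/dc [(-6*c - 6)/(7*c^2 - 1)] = 6*(-7*c^2 + 14*c*(c + 1) + 1)/(7*c^2 - 1)^2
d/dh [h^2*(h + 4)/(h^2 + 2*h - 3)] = h*(h^3 + 4*h^2 - h - 24)/(h^4 + 4*h^3 - 2*h^2 - 12*h + 9)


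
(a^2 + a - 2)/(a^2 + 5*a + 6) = (a - 1)/(a + 3)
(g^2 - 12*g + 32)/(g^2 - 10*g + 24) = (g - 8)/(g - 6)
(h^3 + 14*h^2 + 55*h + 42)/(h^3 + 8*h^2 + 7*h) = (h + 6)/h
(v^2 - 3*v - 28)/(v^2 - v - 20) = (v - 7)/(v - 5)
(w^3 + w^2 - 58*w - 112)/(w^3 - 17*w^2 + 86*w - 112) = (w^2 + 9*w + 14)/(w^2 - 9*w + 14)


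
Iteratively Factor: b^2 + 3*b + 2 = (b + 1)*(b + 2)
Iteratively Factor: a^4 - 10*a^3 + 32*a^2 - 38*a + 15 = (a - 1)*(a^3 - 9*a^2 + 23*a - 15) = (a - 1)^2*(a^2 - 8*a + 15) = (a - 5)*(a - 1)^2*(a - 3)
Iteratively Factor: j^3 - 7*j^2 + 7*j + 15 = (j + 1)*(j^2 - 8*j + 15) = (j - 5)*(j + 1)*(j - 3)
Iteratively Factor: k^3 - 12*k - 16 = (k - 4)*(k^2 + 4*k + 4) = (k - 4)*(k + 2)*(k + 2)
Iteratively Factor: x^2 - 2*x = (x)*(x - 2)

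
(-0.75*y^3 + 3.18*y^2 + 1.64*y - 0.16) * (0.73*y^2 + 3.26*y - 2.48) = -0.5475*y^5 - 0.1236*y^4 + 13.424*y^3 - 2.6568*y^2 - 4.5888*y + 0.3968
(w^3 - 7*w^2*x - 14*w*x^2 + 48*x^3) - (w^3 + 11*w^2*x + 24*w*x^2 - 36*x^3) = -18*w^2*x - 38*w*x^2 + 84*x^3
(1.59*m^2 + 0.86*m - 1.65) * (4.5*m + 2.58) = 7.155*m^3 + 7.9722*m^2 - 5.2062*m - 4.257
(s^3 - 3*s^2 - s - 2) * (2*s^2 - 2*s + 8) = 2*s^5 - 8*s^4 + 12*s^3 - 26*s^2 - 4*s - 16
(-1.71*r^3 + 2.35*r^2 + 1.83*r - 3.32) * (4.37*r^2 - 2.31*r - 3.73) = -7.4727*r^5 + 14.2196*r^4 + 8.9469*r^3 - 27.5012*r^2 + 0.8433*r + 12.3836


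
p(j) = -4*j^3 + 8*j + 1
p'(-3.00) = -100.00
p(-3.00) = 85.00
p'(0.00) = 8.00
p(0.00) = 1.00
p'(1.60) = -22.72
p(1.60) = -2.58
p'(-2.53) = -68.81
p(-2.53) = 45.54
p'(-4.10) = -193.72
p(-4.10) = 243.88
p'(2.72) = -80.78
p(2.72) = -57.73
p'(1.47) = -17.93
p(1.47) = 0.05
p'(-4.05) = -188.83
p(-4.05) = 234.32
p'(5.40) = -341.92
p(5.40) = -585.66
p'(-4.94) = -284.84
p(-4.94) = 443.70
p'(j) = 8 - 12*j^2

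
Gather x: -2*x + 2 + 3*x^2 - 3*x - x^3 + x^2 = -x^3 + 4*x^2 - 5*x + 2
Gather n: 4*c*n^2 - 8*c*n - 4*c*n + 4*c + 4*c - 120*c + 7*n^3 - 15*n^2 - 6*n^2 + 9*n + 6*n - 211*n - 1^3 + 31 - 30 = -112*c + 7*n^3 + n^2*(4*c - 21) + n*(-12*c - 196)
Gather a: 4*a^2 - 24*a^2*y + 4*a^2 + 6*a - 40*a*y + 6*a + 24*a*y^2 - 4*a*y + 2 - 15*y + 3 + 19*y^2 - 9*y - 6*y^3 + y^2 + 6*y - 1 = a^2*(8 - 24*y) + a*(24*y^2 - 44*y + 12) - 6*y^3 + 20*y^2 - 18*y + 4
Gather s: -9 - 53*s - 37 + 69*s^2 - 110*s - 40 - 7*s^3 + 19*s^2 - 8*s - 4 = -7*s^3 + 88*s^2 - 171*s - 90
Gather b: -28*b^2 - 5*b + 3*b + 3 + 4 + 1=-28*b^2 - 2*b + 8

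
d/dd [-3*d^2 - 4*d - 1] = -6*d - 4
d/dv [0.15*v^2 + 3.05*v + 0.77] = 0.3*v + 3.05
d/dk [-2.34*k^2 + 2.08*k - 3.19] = 2.08 - 4.68*k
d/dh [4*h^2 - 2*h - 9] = 8*h - 2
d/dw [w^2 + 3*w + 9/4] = 2*w + 3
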